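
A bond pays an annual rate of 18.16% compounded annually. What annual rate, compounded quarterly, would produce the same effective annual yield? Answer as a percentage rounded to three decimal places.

17.040%

Compounded annually, EAR = nominal = 0.181600.
Solve (1 + r/4)^4 = 1.181600: r/4 = 1.181600^(1/4) − 1 = 0.042600, so r = 0.170399 = 17.040%.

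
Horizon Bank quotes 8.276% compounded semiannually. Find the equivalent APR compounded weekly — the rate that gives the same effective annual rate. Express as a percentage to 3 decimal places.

8.116%

EAR = (1 + 0.08276/2)^2 − 1 = 0.084472.
Solve (1 + r/52)^52 = 1.084472: r/52 = 1.084472^(1/52) − 1 = 0.001561, so r = 0.081157 = 8.116%.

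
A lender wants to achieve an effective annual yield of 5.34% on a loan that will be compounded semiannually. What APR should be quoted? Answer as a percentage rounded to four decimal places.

5.2706%

(1 + r/2)^2 − 1 = 0.0534, so 1 + r/2 = 1.0534^(1/2).
r/2 = 0.026353, so r = 0.052706 = 5.2706%.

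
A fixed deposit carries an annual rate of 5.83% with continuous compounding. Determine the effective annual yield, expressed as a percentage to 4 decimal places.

With continuous compounding, EAR = e^0.0583 − 1.
e^0.0583 = 1.060033, so EAR = 0.060033 = 6.0033%.

6.0033%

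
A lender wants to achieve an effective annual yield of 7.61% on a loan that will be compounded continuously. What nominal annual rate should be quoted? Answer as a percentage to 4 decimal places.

7.3343%

Continuous: nominal r satisfies e^r − 1 = 0.0761.
r = ln(1 + 0.0761) = ln(1.0761) = 0.073343 = 7.3343%.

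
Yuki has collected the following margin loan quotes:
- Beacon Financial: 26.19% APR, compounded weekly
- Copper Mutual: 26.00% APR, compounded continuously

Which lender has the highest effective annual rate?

Beacon Financial: (1 + 0.2619/52)^52 − 1 = 29.854%
Copper Mutual: e^0.2600 − 1 = 29.693%
The highest effective annual rate is Beacon Financial at 29.854%.

Beacon Financial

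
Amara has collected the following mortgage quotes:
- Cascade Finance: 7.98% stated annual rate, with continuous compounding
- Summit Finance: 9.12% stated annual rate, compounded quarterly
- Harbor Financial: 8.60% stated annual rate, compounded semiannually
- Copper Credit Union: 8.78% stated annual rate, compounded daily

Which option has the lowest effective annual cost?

Cascade Finance: e^0.0798 − 1 = 8.307%
Summit Finance: (1 + 0.0912/4)^4 − 1 = 9.437%
Harbor Financial: (1 + 0.0860/2)^2 − 1 = 8.785%
Copper Credit Union: (1 + 0.0878/365)^365 − 1 = 9.176%
The lowest effective annual rate is Cascade Finance at 8.307%.

Cascade Finance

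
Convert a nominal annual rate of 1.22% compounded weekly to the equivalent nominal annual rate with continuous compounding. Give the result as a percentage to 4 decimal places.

EAR = (1 + 0.0122/52)^52 − 1 = 0.012273.
Equivalent continuous rate: r = ln(1 + 0.012273) = 0.012199 = 1.2199%.

1.2199%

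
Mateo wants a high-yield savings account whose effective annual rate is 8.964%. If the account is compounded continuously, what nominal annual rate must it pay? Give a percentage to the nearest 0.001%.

Continuous: nominal r satisfies e^r − 1 = 0.08964.
r = ln(1 + 0.08964) = ln(1.08964) = 0.085847 = 8.585%.

8.585%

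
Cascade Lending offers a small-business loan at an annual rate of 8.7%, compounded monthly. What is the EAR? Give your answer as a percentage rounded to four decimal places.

9.0554%

EAR = (1 + 0.087/12)^12 − 1.
= 1.090554 − 1 = 9.0554%.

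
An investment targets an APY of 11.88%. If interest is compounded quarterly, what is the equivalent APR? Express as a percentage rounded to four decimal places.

(1 + r/4)^4 − 1 = 0.1188, so 1 + r/4 = 1.1188^(1/4).
r/4 = 0.028462, so r = 0.113847 = 11.3847%.

11.3847%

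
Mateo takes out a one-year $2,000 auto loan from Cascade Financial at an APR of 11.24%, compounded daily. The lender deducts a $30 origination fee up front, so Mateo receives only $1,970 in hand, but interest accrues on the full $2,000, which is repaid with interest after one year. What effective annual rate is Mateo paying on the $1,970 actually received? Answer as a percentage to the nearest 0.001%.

13.598%

Amount owed after one year: 2,000 × (1 + 0.1124/365)^365 = 2,000 × 1.118941 = $2,237.88.
Effective rate on net proceeds: 2,237.88 / 1,970 − 1 = 0.135981 = 13.598%.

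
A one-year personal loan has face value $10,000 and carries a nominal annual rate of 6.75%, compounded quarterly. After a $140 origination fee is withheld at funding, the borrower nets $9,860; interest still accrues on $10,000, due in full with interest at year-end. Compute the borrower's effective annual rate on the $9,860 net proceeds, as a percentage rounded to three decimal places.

Amount owed after one year: 10,000 × (1 + 0.0675/4)^4 = 10,000 × 1.069228 = $10,692.28.
Effective rate on net proceeds: 10,692.28 / 9,860 − 1 = 0.084410 = 8.441%.

8.441%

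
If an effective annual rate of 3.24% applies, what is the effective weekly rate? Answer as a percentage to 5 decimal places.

The per-week rate i satisfies (1 + i)^52 = 1 + 0.0324.
i = 1.0324^(1/52) − 1 = 0.0006134 = 0.06134%.

0.06134%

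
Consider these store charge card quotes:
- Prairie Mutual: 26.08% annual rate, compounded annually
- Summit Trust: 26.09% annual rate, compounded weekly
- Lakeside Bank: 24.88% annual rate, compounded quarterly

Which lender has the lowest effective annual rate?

Prairie Mutual

Prairie Mutual: compounded annually, EAR = 26.080%
Summit Trust: (1 + 0.2609/52)^52 − 1 = 29.725%
Lakeside Bank: (1 + 0.2488/4)^4 − 1 = 27.299%
The lowest effective annual rate is Prairie Mutual at 26.080%.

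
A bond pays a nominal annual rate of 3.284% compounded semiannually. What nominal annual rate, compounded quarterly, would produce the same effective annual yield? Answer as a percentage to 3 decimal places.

3.271%

EAR = (1 + 0.03284/2)^2 − 1 = 0.033110.
Solve (1 + r/4)^4 = 1.033110: r/4 = 1.033110^(1/4) − 1 = 0.008177, so r = 0.032706 = 3.271%.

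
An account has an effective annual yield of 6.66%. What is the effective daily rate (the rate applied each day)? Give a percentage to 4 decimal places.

0.0177%

The per-day rate i satisfies (1 + i)^365 = 1 + 0.0666.
i = 1.0666^(1/365) − 1 = 0.0001767 = 0.0177%.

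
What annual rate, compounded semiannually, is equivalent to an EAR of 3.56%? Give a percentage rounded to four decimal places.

3.5289%

(1 + r/2)^2 − 1 = 0.0356, so 1 + r/2 = 1.0356^(1/2).
r/2 = 0.017644, so r = 0.035289 = 3.5289%.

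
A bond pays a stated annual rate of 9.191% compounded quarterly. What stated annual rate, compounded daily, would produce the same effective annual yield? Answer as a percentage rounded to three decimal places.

9.088%

EAR = (1 + 0.09191/4)^4 − 1 = 0.095127.
Solve (1 + r/365)^365 = 1.095127: r/365 = 1.095127^(1/365) − 1 = 0.000249, so r = 0.090881 = 9.088%.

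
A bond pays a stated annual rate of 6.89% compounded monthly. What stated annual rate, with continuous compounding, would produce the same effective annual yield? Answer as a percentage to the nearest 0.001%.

EAR = (1 + 0.0689/12)^12 − 1 = 0.071118.
Equivalent continuous rate: r = ln(1 + 0.071118) = 0.068703 = 6.870%.

6.870%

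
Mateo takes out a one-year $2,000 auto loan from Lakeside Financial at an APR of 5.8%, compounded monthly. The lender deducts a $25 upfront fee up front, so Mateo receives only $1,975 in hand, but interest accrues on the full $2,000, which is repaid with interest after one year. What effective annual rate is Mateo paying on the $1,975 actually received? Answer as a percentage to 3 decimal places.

Amount owed after one year: 2,000 × (1 + 0.058/12)^12 = 2,000 × 1.059567 = $2,119.13.
Effective rate on net proceeds: 2,119.13 / 1,975 − 1 = 0.072979 = 7.298%.

7.298%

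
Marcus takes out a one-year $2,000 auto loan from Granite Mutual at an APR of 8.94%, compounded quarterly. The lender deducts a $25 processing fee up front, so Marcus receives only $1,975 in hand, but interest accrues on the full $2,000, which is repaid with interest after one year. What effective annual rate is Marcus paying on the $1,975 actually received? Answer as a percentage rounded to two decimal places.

10.63%

Amount owed after one year: 2,000 × (1 + 0.0894/4)^4 = 2,000 × 1.092442 = $2,184.88.
Effective rate on net proceeds: 2,184.88 / 1,975 − 1 = 0.106270 = 10.63%.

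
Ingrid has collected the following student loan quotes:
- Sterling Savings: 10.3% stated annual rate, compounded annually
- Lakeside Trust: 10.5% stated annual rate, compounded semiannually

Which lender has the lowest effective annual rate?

Sterling Savings

Sterling Savings: compounded annually, EAR = 10.300%
Lakeside Trust: (1 + 0.105/2)^2 − 1 = 10.776%
The lowest effective annual rate is Sterling Savings at 10.300%.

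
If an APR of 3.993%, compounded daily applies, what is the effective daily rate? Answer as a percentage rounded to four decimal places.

With a nominal annual rate compounded daily, the periodic rate is the nominal rate divided by 365.
i = 0.03993 / 365 = 0.0001094 = 0.0109%.

0.0109%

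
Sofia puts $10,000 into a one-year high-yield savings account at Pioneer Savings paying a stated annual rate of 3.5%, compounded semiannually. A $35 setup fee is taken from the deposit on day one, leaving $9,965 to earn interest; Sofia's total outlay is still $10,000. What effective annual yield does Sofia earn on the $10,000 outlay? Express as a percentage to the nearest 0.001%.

3.168%

Value after one year: 9,965 × (1 + 0.035/2)^2 = 9,965 × 1.035306 = $10,316.83.
Effective yield on the $10,000 outlay: 10,316.83 / 10,000 − 1 = 0.031683 = 3.168%.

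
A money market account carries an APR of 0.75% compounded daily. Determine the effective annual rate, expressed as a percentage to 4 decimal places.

EAR = (1 + 0.0075/365)^365 − 1.
= (1 + 0.000021)^365 − 1 = 1.007528 − 1 = 0.7528%.

0.7528%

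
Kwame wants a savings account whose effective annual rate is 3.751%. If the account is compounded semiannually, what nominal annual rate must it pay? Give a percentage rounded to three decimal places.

(1 + r/2)^2 − 1 = 0.03751, so 1 + r/2 = 1.03751^(1/2).
r/2 = 0.018582, so r = 0.037165 = 3.716%.

3.716%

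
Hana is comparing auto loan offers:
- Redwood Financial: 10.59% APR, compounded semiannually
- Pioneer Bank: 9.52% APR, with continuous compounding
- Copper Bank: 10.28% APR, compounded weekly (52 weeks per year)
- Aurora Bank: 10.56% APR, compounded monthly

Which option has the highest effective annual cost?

Aurora Bank

Redwood Financial: (1 + 0.1059/2)^2 − 1 = 10.870%
Pioneer Bank: e^0.0952 − 1 = 9.988%
Copper Bank: (1 + 0.1028/52)^52 − 1 = 10.816%
Aurora Bank: (1 + 0.1056/12)^12 − 1 = 11.086%
The highest effective annual rate is Aurora Bank at 11.086%.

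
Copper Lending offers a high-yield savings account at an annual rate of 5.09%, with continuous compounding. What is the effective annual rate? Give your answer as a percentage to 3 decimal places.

With continuous compounding, EAR = e^0.0509 − 1.
e^0.0509 = 1.052218, so EAR = 0.052218 = 5.222%.

5.222%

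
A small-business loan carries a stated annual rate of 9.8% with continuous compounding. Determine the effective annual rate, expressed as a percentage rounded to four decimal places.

10.2963%

With continuous compounding, EAR = e^0.098 − 1.
e^0.098 = 1.102963, so EAR = 0.102963 = 10.2963%.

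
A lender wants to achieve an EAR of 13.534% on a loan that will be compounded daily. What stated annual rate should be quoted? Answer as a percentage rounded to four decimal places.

12.6954%

(1 + r/365)^365 − 1 = 0.13534, so 1 + r/365 = 1.13534^(1/365).
r/365 = 0.000348, so r = 0.126954 = 12.6954%.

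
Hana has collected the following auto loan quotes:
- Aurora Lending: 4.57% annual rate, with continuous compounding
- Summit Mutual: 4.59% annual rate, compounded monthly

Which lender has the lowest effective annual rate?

Aurora Lending: e^0.0457 − 1 = 4.676%
Summit Mutual: (1 + 0.0459/12)^12 − 1 = 4.688%
The lowest effective annual rate is Aurora Lending at 4.676%.

Aurora Lending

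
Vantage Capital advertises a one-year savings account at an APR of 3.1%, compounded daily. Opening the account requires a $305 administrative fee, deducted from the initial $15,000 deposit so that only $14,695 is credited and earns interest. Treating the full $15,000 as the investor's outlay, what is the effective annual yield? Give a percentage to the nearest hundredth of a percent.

1.05%

Value after one year: 14,695 × (1 + 0.031/365)^365 = 14,695 × 1.031484 = $15,157.66.
Effective yield on the $15,000 outlay: 15,157.66 / 15,000 − 1 = 0.010511 = 1.05%.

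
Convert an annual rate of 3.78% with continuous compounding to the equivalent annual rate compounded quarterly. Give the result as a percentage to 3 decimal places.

3.798%

EAR under continuous compounding: e^0.0378 − 1 = 0.038524.
Solve (1 + r/4)^4 = 1.038524: r/4 = 1.038524^(1/4) − 1 = 0.009495, so r = 0.037979 = 3.798%.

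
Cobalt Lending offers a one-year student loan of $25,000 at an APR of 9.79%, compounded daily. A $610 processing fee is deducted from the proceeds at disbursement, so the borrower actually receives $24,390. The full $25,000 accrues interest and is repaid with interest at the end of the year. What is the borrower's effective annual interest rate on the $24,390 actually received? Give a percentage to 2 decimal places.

13.04%

Amount owed after one year: 25,000 × (1 + 0.0979/365)^365 = 25,000 × 1.102838 = $27,570.95.
Effective rate on net proceeds: 27,570.95 / 24,390 − 1 = 0.130420 = 13.04%.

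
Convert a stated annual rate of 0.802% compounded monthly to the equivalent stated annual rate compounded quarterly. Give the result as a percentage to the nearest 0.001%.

0.803%

EAR = (1 + 0.00802/12)^12 − 1 = 0.008050.
Solve (1 + r/4)^4 = 1.008050: r/4 = 1.008050^(1/4) − 1 = 0.002006, so r = 0.008025 = 0.803%.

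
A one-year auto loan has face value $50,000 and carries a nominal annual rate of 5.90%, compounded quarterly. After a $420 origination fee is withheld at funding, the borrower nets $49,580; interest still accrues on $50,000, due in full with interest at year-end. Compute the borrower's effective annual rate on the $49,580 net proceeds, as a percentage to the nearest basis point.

Amount owed after one year: 50,000 × (1 + 0.0590/4)^4 = 50,000 × 1.060318 = $53,015.91.
Effective rate on net proceeds: 53,015.91 / 49,580 − 1 = 0.069300 = 6.93%.

6.93%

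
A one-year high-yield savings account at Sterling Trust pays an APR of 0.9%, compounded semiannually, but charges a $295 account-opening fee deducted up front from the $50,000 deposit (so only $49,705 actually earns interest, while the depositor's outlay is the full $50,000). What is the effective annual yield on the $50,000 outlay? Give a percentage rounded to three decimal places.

0.307%

Value after one year: 49,705 × (1 + 0.009/2)^2 = 49,705 × 1.009020 = $50,153.35.
Effective yield on the $50,000 outlay: 50,153.35 / 50,000 − 1 = 0.003067 = 0.307%.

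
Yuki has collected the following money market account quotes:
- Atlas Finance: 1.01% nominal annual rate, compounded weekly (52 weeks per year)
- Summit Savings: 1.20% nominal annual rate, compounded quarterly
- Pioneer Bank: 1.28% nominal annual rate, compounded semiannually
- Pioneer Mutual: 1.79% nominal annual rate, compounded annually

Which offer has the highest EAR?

Atlas Finance: (1 + 0.0101/52)^52 − 1 = 1.015%
Summit Savings: (1 + 0.0120/4)^4 − 1 = 1.205%
Pioneer Bank: (1 + 0.0128/2)^2 − 1 = 1.284%
Pioneer Mutual: compounded annually, EAR = 1.790%
The highest effective annual rate is Pioneer Mutual at 1.790%.

Pioneer Mutual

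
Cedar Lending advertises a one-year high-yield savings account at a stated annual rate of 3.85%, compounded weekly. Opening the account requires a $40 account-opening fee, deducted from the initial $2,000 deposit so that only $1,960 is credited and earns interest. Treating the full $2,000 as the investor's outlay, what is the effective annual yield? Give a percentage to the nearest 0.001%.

1.845%

Value after one year: 1,960 × (1 + 0.0385/52)^52 = 1,960 × 1.039236 = $2,036.90.
Effective yield on the $2,000 outlay: 2,036.90 / 2,000 − 1 = 0.018451 = 1.845%.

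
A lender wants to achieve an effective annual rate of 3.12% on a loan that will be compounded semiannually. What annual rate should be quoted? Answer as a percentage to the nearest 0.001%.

3.096%

(1 + r/2)^2 − 1 = 0.0312, so 1 + r/2 = 1.0312^(1/2).
r/2 = 0.015480, so r = 0.030960 = 3.096%.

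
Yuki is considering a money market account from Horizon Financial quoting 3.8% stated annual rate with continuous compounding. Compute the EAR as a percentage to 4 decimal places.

3.8731%

With continuous compounding, EAR = e^0.038 − 1.
e^0.038 = 1.038731, so EAR = 0.038731 = 3.8731%.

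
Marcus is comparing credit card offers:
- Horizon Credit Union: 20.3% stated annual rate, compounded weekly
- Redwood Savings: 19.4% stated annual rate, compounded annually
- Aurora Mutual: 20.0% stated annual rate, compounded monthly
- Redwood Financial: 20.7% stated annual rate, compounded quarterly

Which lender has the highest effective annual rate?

Horizon Credit Union: (1 + 0.203/52)^52 − 1 = 22.459%
Redwood Savings: compounded annually, EAR = 19.400%
Aurora Mutual: (1 + 0.200/12)^12 − 1 = 21.939%
Redwood Financial: (1 + 0.207/4)^4 − 1 = 22.363%
The highest effective annual rate is Horizon Credit Union at 22.459%.

Horizon Credit Union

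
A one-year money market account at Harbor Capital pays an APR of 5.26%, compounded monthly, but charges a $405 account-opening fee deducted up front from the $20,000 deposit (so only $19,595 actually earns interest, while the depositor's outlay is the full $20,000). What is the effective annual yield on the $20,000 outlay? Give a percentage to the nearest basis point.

Value after one year: 19,595 × (1 + 0.0526/12)^12 = 19,595 × 1.053887 = $20,650.91.
Effective yield on the $20,000 outlay: 20,650.91 / 20,000 − 1 = 0.032546 = 3.25%.

3.25%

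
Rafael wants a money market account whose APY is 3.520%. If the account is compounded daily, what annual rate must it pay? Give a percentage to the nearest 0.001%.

(1 + r/365)^365 − 1 = 0.03520, so 1 + r/365 = 1.03520^(1/365).
r/365 = 0.000095, so r = 0.034596 = 3.460%.

3.460%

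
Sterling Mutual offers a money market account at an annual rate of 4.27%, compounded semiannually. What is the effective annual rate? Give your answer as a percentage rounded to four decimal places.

EAR = (1 + 0.0427/2)^2 − 1.
= 1.043156 − 1 = 4.3156%.

4.3156%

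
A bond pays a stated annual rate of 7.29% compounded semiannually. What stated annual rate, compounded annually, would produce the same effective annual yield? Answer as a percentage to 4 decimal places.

7.4229%

EAR = (1 + 0.0729/2)^2 − 1 = 0.074229.
Compounded annually, the equivalent nominal rate is the EAR itself: 7.4229%.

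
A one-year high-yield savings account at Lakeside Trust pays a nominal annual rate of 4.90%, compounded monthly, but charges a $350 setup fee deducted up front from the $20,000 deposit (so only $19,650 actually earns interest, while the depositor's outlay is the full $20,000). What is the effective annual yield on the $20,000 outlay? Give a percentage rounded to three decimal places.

Value after one year: 19,650 × (1 + 0.0490/12)^12 = 19,650 × 1.050116 = $20,634.77.
Effective yield on the $20,000 outlay: 20,634.77 / 20,000 − 1 = 0.031739 = 3.174%.

3.174%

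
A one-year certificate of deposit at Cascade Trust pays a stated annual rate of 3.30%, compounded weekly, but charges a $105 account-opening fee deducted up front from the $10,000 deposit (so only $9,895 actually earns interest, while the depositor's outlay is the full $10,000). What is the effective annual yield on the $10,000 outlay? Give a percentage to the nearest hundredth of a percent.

Value after one year: 9,895 × (1 + 0.0330/52)^52 = 9,895 × 1.033540 = $10,226.88.
Effective yield on the $10,000 outlay: 10,226.88 / 10,000 − 1 = 0.022688 = 2.27%.

2.27%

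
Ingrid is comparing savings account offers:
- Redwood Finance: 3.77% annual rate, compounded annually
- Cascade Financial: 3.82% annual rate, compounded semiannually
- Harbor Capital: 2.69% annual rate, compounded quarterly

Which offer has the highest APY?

Redwood Finance: compounded annually, EAR = 3.770%
Cascade Financial: (1 + 0.0382/2)^2 − 1 = 3.856%
Harbor Capital: (1 + 0.0269/4)^4 − 1 = 2.717%
The highest effective annual rate is Cascade Financial at 3.856%.

Cascade Financial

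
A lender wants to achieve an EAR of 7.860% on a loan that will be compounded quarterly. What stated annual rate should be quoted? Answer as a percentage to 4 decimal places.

(1 + r/4)^4 − 1 = 0.07860, so 1 + r/4 = 1.07860^(1/4).
r/4 = 0.019096, so r = 0.076384 = 7.6384%.

7.6384%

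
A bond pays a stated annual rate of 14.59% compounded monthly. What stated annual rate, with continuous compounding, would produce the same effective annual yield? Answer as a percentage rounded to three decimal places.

14.502%

EAR = (1 + 0.1459/12)^12 − 1 = 0.156063.
Equivalent continuous rate: r = ln(1 + 0.156063) = 0.145020 = 14.502%.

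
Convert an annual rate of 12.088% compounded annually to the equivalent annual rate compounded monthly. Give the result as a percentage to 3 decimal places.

Compounded annually, EAR = nominal = 0.120880.
Solve (1 + r/12)^12 = 1.120880: r/12 = 1.120880^(1/12) − 1 = 0.009555, so r = 0.114658 = 11.466%.

11.466%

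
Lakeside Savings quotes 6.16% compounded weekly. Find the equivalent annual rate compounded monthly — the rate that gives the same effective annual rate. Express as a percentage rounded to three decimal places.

6.172%

EAR = (1 + 0.0616/52)^52 − 1 = 0.063498.
Solve (1 + r/12)^12 = 1.063498: r/12 = 1.063498^(1/12) − 1 = 0.005143, so r = 0.061722 = 6.172%.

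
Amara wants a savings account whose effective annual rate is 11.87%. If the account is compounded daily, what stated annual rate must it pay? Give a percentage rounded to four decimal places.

11.2185%

(1 + r/365)^365 − 1 = 0.1187, so 1 + r/365 = 1.1187^(1/365).
r/365 = 0.000307, so r = 0.112185 = 11.2185%.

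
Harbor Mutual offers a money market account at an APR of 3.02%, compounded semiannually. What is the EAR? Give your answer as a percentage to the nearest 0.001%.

3.043%

EAR = (1 + 0.0302/2)^2 − 1.
= 1.030428 − 1 = 3.043%.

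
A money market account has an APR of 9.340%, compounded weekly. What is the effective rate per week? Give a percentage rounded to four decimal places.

0.1796%

With a nominal annual rate compounded weekly, the periodic rate is the nominal rate divided by 52.
i = 0.09340 / 52 = 0.0017962 = 0.1796%.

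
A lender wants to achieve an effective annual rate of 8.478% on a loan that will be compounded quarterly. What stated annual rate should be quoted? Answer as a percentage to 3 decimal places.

(1 + r/4)^4 − 1 = 0.08478, so 1 + r/4 = 1.08478^(1/4).
r/4 = 0.020553, so r = 0.082211 = 8.221%.

8.221%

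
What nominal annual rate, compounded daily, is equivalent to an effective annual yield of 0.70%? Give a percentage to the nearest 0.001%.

0.698%

(1 + r/365)^365 − 1 = 0.0070, so 1 + r/365 = 1.0070^(1/365).
r/365 = 0.000019, so r = 0.006976 = 0.698%.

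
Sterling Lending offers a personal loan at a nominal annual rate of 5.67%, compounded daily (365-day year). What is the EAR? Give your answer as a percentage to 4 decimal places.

EAR = (1 + 0.0567/365)^365 − 1.
= 1.058334 − 1 = 5.8334%.

5.8334%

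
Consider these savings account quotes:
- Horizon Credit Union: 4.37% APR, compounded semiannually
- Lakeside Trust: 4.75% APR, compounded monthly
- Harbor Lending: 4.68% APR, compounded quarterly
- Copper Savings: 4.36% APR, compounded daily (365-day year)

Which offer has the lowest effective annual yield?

Horizon Credit Union

Horizon Credit Union: (1 + 0.0437/2)^2 − 1 = 4.418%
Lakeside Trust: (1 + 0.0475/12)^12 − 1 = 4.855%
Harbor Lending: (1 + 0.0468/4)^4 − 1 = 4.763%
Copper Savings: (1 + 0.0436/365)^365 − 1 = 4.456%
The lowest effective annual rate is Horizon Credit Union at 4.418%.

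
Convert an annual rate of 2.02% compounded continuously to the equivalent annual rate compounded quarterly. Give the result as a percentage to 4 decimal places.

EAR under continuous compounding: e^0.0202 − 1 = 0.020405.
Solve (1 + r/4)^4 = 1.020405: r/4 = 1.020405^(1/4) − 1 = 0.005063, so r = 0.020251 = 2.0251%.

2.0251%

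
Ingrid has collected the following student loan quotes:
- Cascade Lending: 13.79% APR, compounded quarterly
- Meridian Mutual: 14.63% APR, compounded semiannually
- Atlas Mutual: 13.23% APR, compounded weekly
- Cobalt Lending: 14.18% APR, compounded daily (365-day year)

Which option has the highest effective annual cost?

Cobalt Lending

Cascade Lending: (1 + 0.1379/4)^4 − 1 = 14.520%
Meridian Mutual: (1 + 0.1463/2)^2 − 1 = 15.165%
Atlas Mutual: (1 + 0.1323/52)^52 − 1 = 14.126%
Cobalt Lending: (1 + 0.1418/365)^365 − 1 = 15.231%
The highest effective annual rate is Cobalt Lending at 15.231%.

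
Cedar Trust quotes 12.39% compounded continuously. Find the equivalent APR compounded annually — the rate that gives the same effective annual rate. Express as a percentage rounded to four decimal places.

13.1903%

EAR under continuous compounding: e^0.1239 − 1 = 0.131903.
Compounded annually, the equivalent nominal rate is the EAR itself: 13.1903%.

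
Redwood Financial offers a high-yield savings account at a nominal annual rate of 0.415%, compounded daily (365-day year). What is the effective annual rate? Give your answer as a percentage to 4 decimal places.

0.4159%

EAR = (1 + 0.00415/365)^365 − 1.
= (1 + 0.000011)^365 − 1 = 1.004159 − 1 = 0.4159%.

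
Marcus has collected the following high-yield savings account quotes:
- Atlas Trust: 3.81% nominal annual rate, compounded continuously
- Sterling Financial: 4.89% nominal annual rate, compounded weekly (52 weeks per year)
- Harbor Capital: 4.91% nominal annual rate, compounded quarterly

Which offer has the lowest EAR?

Atlas Trust

Atlas Trust: e^0.0381 − 1 = 3.884%
Sterling Financial: (1 + 0.0489/52)^52 − 1 = 5.009%
Harbor Capital: (1 + 0.0491/4)^4 − 1 = 5.001%
The lowest effective annual rate is Atlas Trust at 3.884%.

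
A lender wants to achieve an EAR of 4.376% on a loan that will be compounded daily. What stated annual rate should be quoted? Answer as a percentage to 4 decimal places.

(1 + r/365)^365 − 1 = 0.04376, so 1 + r/365 = 1.04376^(1/365).
r/365 = 0.000117, so r = 0.042832 = 4.2832%.

4.2832%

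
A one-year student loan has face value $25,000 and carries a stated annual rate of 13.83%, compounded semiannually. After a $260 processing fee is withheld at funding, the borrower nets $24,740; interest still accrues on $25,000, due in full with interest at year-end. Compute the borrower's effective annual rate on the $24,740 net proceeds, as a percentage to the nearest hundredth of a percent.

15.51%

Amount owed after one year: 25,000 × (1 + 0.1383/2)^2 = 25,000 × 1.143082 = $28,577.04.
Effective rate on net proceeds: 28,577.04 / 24,740 − 1 = 0.155095 = 15.51%.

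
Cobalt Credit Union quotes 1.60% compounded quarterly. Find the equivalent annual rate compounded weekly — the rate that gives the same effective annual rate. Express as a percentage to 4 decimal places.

EAR = (1 + 0.0160/4)^4 − 1 = 0.016096.
Solve (1 + r/52)^52 = 1.016096: r/52 = 1.016096^(1/52) − 1 = 0.000307, so r = 0.015971 = 1.5971%.

1.5971%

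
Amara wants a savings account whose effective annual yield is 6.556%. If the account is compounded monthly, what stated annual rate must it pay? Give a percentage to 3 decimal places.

6.367%

(1 + r/12)^12 − 1 = 0.06556, so 1 + r/12 = 1.06556^(1/12).
r/12 = 0.005306, so r = 0.063669 = 6.367%.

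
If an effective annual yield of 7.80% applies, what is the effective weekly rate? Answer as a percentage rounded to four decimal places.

The per-week rate i satisfies (1 + i)^52 = 1 + 0.0780.
i = 1.0780^(1/52) − 1 = 0.0014454 = 0.1445%.

0.1445%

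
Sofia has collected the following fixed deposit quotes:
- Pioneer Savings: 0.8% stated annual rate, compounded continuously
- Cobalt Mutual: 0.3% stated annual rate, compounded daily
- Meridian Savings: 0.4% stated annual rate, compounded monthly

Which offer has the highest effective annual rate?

Pioneer Savings: e^0.008 − 1 = 0.803%
Cobalt Mutual: (1 + 0.003/365)^365 − 1 = 0.300%
Meridian Savings: (1 + 0.004/12)^12 − 1 = 0.401%
The highest effective annual rate is Pioneer Savings at 0.803%.

Pioneer Savings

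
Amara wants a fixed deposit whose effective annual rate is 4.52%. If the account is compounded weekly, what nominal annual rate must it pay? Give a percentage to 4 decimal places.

(1 + r/52)^52 − 1 = 0.0452, so 1 + r/52 = 1.0452^(1/52).
r/52 = 0.000851, so r = 0.044227 = 4.4227%.

4.4227%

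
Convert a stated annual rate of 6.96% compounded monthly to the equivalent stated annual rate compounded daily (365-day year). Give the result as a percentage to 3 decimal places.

EAR = (1 + 0.0696/12)^12 − 1 = 0.071864.
Solve (1 + r/365)^365 = 1.071864: r/365 = 1.071864^(1/365) − 1 = 0.000190, so r = 0.069406 = 6.941%.

6.941%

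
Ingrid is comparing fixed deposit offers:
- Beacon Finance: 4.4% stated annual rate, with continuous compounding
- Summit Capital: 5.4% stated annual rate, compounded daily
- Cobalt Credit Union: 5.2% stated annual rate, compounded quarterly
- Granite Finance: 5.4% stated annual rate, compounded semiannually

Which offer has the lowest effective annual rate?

Beacon Finance: e^0.044 − 1 = 4.498%
Summit Capital: (1 + 0.054/365)^365 − 1 = 5.548%
Cobalt Credit Union: (1 + 0.052/4)^4 − 1 = 5.302%
Granite Finance: (1 + 0.054/2)^2 − 1 = 5.473%
The lowest effective annual rate is Beacon Finance at 4.498%.

Beacon Finance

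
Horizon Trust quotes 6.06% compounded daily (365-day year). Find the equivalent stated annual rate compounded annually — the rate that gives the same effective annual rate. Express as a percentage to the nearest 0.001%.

EAR = (1 + 0.0606/365)^365 − 1 = 0.062468.
Compounded annually, the equivalent nominal rate is the EAR itself: 6.247%.

6.247%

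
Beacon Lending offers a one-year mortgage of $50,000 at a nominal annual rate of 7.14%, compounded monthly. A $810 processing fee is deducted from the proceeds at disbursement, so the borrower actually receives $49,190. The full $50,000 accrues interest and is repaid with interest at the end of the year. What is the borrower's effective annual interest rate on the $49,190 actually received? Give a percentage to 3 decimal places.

9.147%

Amount owed after one year: 50,000 × (1 + 0.0714/12)^12 = 50,000 × 1.073784 = $53,689.18.
Effective rate on net proceeds: 53,689.18 / 49,190 − 1 = 0.091465 = 9.147%.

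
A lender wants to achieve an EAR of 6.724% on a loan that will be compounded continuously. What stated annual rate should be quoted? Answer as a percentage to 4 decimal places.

6.5076%

Continuous: nominal r satisfies e^r − 1 = 0.06724.
r = ln(1 + 0.06724) = ln(1.06724) = 0.065076 = 6.5076%.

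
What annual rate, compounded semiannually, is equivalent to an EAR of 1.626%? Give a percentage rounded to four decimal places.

(1 + r/2)^2 − 1 = 0.01626, so 1 + r/2 = 1.01626^(1/2).
r/2 = 0.008097, so r = 0.016194 = 1.6194%.

1.6194%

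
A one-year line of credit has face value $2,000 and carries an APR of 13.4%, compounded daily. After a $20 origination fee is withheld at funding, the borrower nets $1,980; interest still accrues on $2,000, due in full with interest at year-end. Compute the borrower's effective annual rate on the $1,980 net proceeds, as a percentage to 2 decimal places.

Amount owed after one year: 2,000 × (1 + 0.134/365)^365 = 2,000 × 1.143365 = $2,286.73.
Effective rate on net proceeds: 2,286.73 / 1,980 − 1 = 0.154914 = 15.49%.

15.49%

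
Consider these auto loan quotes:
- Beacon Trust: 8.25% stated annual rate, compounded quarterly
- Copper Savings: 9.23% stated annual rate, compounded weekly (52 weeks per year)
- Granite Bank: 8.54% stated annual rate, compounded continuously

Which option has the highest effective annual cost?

Beacon Trust: (1 + 0.0825/4)^4 − 1 = 8.509%
Copper Savings: (1 + 0.0923/52)^52 − 1 = 9.660%
Granite Bank: e^0.0854 − 1 = 8.915%
The highest effective annual rate is Copper Savings at 9.660%.

Copper Savings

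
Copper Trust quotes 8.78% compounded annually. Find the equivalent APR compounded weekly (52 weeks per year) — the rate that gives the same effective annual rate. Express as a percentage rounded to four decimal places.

Compounded annually, EAR = nominal = 0.087800.
Solve (1 + r/52)^52 = 1.087800: r/52 = 1.087800^(1/52) − 1 = 0.001620, so r = 0.084225 = 8.4225%.

8.4225%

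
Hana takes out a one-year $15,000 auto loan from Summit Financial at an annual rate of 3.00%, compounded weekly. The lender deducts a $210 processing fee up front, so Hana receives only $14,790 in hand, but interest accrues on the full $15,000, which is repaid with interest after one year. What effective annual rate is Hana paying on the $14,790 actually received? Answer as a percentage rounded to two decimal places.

Amount owed after one year: 15,000 × (1 + 0.0300/52)^52 = 15,000 × 1.030446 = $15,456.68.
Effective rate on net proceeds: 15,456.68 / 14,790 − 1 = 0.045077 = 4.51%.

4.51%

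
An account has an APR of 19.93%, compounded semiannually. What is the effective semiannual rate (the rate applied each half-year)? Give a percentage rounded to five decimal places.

With a nominal annual rate compounded semiannually, the periodic rate is the nominal rate divided by 2.
i = 0.1993 / 2 = 0.0996500 = 9.96500%.

9.96500%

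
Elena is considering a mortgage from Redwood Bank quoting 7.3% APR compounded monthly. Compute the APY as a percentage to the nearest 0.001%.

7.549%

EAR = (1 + 0.073/12)^12 − 1.
= (1 + 0.006083)^12 − 1 = 1.075493 − 1 = 7.549%.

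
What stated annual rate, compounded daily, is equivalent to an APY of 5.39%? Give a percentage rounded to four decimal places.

(1 + r/365)^365 − 1 = 0.0539, so 1 + r/365 = 1.0539^(1/365).
r/365 = 0.000144, so r = 0.052501 = 5.2501%.

5.2501%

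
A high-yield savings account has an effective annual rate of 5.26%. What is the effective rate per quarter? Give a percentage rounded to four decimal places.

1.2898%

The per-quarter rate i satisfies (1 + i)^4 = 1 + 0.0526.
i = 1.0526^(1/4) − 1 = 0.0128983 = 1.2898%.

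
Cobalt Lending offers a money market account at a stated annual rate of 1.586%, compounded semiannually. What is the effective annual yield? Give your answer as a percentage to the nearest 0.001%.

EAR = (1 + 0.01586/2)^2 − 1.
= (1 + 0.007930)^2 − 1 = 1.015923 − 1 = 1.592%.

1.592%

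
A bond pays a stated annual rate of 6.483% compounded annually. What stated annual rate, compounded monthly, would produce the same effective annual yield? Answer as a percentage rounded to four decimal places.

6.2980%

Compounded annually, EAR = nominal = 0.064830.
Solve (1 + r/12)^12 = 1.064830: r/12 = 1.064830^(1/12) − 1 = 0.005248, so r = 0.062980 = 6.2980%.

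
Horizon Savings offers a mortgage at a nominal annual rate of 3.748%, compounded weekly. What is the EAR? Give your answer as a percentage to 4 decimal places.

EAR = (1 + 0.03748/52)^52 − 1.
= (1 + 0.000721)^52 − 1 = 1.038177 − 1 = 3.8177%.

3.8177%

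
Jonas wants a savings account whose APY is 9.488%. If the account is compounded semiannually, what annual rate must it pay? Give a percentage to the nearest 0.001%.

(1 + r/2)^2 − 1 = 0.09488, so 1 + r/2 = 1.09488^(1/2).
r/2 = 0.046365, so r = 0.092730 = 9.273%.

9.273%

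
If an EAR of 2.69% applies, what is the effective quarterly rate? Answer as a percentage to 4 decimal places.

0.6658%

The per-quarter rate i satisfies (1 + i)^4 = 1 + 0.0269.
i = 1.0269^(1/4) − 1 = 0.0066582 = 0.6658%.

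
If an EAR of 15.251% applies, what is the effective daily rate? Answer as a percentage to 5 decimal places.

The per-day rate i satisfies (1 + i)^365 = 1 + 0.15251.
i = 1.15251^(1/365) − 1 = 0.0003890 = 0.03890%.

0.03890%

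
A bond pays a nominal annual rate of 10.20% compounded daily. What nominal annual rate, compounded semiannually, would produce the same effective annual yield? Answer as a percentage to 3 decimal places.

EAR = (1 + 0.1020/365)^365 − 1 = 0.107368.
Solve (1 + r/2)^2 = 1.107368: r/2 = 1.107368^(1/2) − 1 = 0.052315, so r = 0.104631 = 10.463%.

10.463%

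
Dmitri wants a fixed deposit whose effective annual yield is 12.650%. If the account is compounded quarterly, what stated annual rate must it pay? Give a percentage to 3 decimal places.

(1 + r/4)^4 − 1 = 0.12650, so 1 + r/4 = 1.12650^(1/4).
r/4 = 0.030227, so r = 0.120907 = 12.091%.

12.091%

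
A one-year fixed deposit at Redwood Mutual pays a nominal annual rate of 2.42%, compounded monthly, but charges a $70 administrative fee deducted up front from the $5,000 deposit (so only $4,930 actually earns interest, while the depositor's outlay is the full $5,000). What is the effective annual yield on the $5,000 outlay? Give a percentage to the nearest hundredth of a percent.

Value after one year: 4,930 × (1 + 0.0242/12)^12 = 4,930 × 1.024470 = $5,050.64.
Effective yield on the $5,000 outlay: 5,050.64 / 5,000 − 1 = 0.010128 = 1.01%.

1.01%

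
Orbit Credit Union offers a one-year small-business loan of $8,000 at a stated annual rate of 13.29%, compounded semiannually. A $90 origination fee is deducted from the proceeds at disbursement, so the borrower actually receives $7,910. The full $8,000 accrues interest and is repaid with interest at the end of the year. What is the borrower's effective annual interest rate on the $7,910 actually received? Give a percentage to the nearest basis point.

15.03%

Amount owed after one year: 8,000 × (1 + 0.1329/2)^2 = 8,000 × 1.137316 = $9,098.52.
Effective rate on net proceeds: 9,098.52 / 7,910 − 1 = 0.150256 = 15.03%.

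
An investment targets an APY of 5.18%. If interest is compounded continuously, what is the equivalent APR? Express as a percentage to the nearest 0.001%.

5.050%

Continuous: nominal r satisfies e^r − 1 = 0.0518.
r = ln(1 + 0.0518) = ln(1.0518) = 0.050503 = 5.050%.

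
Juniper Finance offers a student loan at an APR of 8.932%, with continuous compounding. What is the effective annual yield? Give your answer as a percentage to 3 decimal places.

With continuous compounding, EAR = e^0.08932 − 1.
e^0.08932 = 1.093430, so EAR = 0.093430 = 9.343%.

9.343%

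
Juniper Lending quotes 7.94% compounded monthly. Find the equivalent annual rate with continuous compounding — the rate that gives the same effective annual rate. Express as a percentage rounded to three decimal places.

7.914%

EAR = (1 + 0.0794/12)^12 − 1 = 0.082354.
Equivalent continuous rate: r = ln(1 + 0.082354) = 0.079138 = 7.914%.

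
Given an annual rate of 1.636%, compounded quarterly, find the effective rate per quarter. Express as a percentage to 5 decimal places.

With a nominal annual rate compounded quarterly, the periodic rate is the nominal rate divided by 4.
i = 0.01636 / 4 = 0.0040900 = 0.40900%.

0.40900%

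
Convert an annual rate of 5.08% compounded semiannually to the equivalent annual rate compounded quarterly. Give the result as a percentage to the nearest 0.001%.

5.048%

EAR = (1 + 0.0508/2)^2 − 1 = 0.051445.
Solve (1 + r/4)^4 = 1.051445: r/4 = 1.051445^(1/4) − 1 = 0.012620, so r = 0.050481 = 5.048%.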